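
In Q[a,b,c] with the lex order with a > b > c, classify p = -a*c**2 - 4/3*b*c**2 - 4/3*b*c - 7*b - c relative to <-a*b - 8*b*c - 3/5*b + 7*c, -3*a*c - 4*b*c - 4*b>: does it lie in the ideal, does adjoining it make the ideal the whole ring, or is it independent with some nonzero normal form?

First compute the reduced Gröbner basis of I by Buchberger's algorithm.
f_1 = -a*b - 8*b*c - 3/5*b + 7*c, LT = a*b.
f_2 = -3*a*c - 4*b*c - 4*b, LT = a*c.

S(f_1,f_2): lcm = a*b*c. S = -4/3*b**2*c - 4/3*b**2 + 8*b*c**2 + 3/5*b*c - 7*c**2.
  leading term b**2*c: no divisor's leading term divides it; move -4/3*b**2*c to the remainder.
  leading term b**2: no divisor's leading term divides it; move -4/3*b**2 to the remainder.
  leading term b*c**2: no divisor's leading term divides it; move 8*b*c**2 to the remainder.
  leading term b*c: no divisor's leading term divides it; move 3/5*b*c to the remainder.
  leading term c**2: no divisor's leading term divides it; move -7*c**2 to the remainder.
  remainder -4/3*b**2*c - 4/3*b**2 + 8*b*c**2 + 3/5*b*c - 7*c**2 ≠ 0; add h_3 = -4/3*b**2*c - 4/3*b**2 + 8*b*c**2 + 3/5*b*c - 7*c**2 to the basis.

The other S-polynomials (S(f_1,h_3), S(f_2,h_3)) all reduce to 0 modulo the current basis, so we have a Gröbner basis.
Inter-reduce: drop elements whose leading term is divisible by another's, tail-reduce, and make monic.
Reduced Gröbner basis: {a*b + 8*b*c + 3/5*b - 7*c, a*c + 4/3*b*c + 4/3*b, b**2*c + b**2 - 6*b*c**2 - 9/20*b*c + 21/4*c**2}.
Label its elements g_1 = a*b + 8*b*c + 3/5*b - 7*c, g_2 = a*c + 4/3*b*c + 4/3*b, g_3 = b**2*c + b**2 - 6*b*c**2 - 9/20*b*c + 21/4*c**2.

Reduce p = -a*c**2 - 4/3*b*c**2 - 4/3*b*c - 7*b - c modulo G:
  leading term a*c**2: subtract (-c)·g_2 from -a*c**2 - 4/3*b*c**2 - 4/3*b*c - 7*b - c → -7*b - c
  leading term b: no divisor's leading term divides it; move -7*b to the remainder.
  leading term c: no divisor's leading term divides it; move -c to the remainder.
  normal form = -7*b - c.
The normal form is nonzero, so p ∉ I. Since p minus its normal form lies in I, I + (p) = I + (r) where r = -7*b - c; decide whether this ideal is the whole ring.
Run Buchberger on G together with r (pairs among the g_i already reduce to 0 since G is a Gröbner basis):
g_1 = a*b + 8*b*c + 3/5*b - 7*c, LT = a*b.
g_2 = a*c + 4/3*b*c + 4/3*b, LT = a*c.
g_3 = b**2*c + b**2 - 6*b*c**2 - 9/20*b*c + 21/4*c**2, LT = b**2*c.
r = -7*b - c, LT = b.

S(g_1,r): lcm = a*b. S = -1/7*a*c + 8*b*c + 3/5*b - 7*c.
  leading term a*c: subtract (-1/7)·g_2 from -1/7*a*c + 8*b*c + 3/5*b - 7*c → 172/21*b*c + 83/105*b - 7*c
  leading term b*c: subtract (-172/147*c)·r from 172/21*b*c + 83/105*b - 7*c → 83/105*b - 172/147*c**2 - 7*c
  leading term b: subtract (-83/735)·r from 83/105*b - 172/147*c**2 - 7*c → -172/147*c**2 - 5228/735*c
  leading term c**2: no divisor's leading term divides it; move -172/147*c**2 to the remainder.
  leading term c: no divisor's leading term divides it; move -5228/735*c to the remainder.
  remainder -172/147*c**2 - 5228/735*c ≠ 0; add m_5 = -172/147*c**2 - 5228/735*c to the basis.

The other S-polynomials (S(g_1,g_2), S(g_1,g_3), S(g_2,g_3), S(g_2,r), S(g_3,r), S(g_1,m_5), S(g_2,m_5), S(g_3,m_5), S(r,m_5)) all reduce to 0 modulo the current basis, so we have a Gröbner basis.
Inter-reduce: drop elements whose leading term is divisible by another's, tail-reduce, and make monic.
Reduced Gröbner basis: {a*c + 208/215*c, b + 1/7*c, c**2 + 1307/215*c}.
The reduced Gröbner basis of I + (p) is {a*c + 208/215*c, b + 1/7*c, c**2 + 1307/215*c} ≠ {1}, a proper ideal, so the enlarged system stays consistent: p is independent of I, with normal form -7*b - c.

Ideal membership is decidable via reduction modulo a Gröbner basis.

-a*c**2 - 4/3*b*c**2 - 4/3*b*c - 7*b - c is independent of I; its normal form modulo I is -7*b - c.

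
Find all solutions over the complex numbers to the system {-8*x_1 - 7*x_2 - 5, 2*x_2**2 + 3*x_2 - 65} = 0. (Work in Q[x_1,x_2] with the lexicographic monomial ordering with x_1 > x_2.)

Compute a lex Gröbner basis by Buchberger's algorithm.
f_1 = -8*x_1 - 7*x_2 - 5, LT = x_1.
f_2 = 2*x_2**2 + 3*x_2 - 65, LT = x_2**2.

The S-polynomials (S(f_1,f_2)) all reduce to 0 modulo the current basis, so we have a Gröbner basis.
Inter-reduce: drop elements whose leading term is divisible by another's, tail-reduce, and make monic.
Reduced Gröbner basis: {x_1 + 7/8*x_2 + 5/8, x_2**2 + 3/2*x_2 - 65/2}.

A lex Gröbner basis eliminates variables successively. Here x_2**2 + 3/2*x_2 - 65/2 depends only on x_2, with roots {-13/2, 5}; lifting each root through the earlier basis elements recovers the full solutions.
  x_2 = -13/2: the earlier basis element becomes x_1 - 81/16 = 0, giving x_1 = 81/16 — point (81/16, -13/2).
  x_2 = 5: the earlier basis element becomes x_1 + 5 = 0, giving x_1 = -5 — point (-5, 5).

{(81/16, -13/2), (-5, 5)}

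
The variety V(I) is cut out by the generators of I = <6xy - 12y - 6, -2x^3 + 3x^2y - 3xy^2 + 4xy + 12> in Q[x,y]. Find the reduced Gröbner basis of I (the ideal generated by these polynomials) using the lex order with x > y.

G = {x + 3y^4 - 17/2y^3 - 6y^2 + 21/2y + 4, y^5 - 17/6y^4 - 2y^3 + 7/2y^2 + 2y + 1/3}

f_1 = 6xy - 12y - 6, LT = xy.
f_2 = -2x^3 + 3x^2y - 3xy^2 + 4xy + 12, LT = x^3.

S(f_1,f_2): lcm = x^3y. S = 3/2x^2y^2 - 2x^2y - x^2 - 3/2xy^3 + 2xy^2 + 6y.
  leading term x^2y^2: subtract (1/4xy)·f_1 from 3/2x^2y^2 - 2x^2y - x^2 - 3/2xy^3 + 2xy^2 + 6y → -2x^2y - x^2 - 3/2xy^3 + 5xy^2 + 3/2xy + 6y
  leading term x^2y: subtract (-1/3x)·f_1 from -2x^2y - x^2 - 3/2xy^3 + 5xy^2 + 3/2xy + 6y → -x^2 - 3/2xy^3 + 5xy^2 - 5/2xy - 2x + 6y
  leading term x^2: no divisor's leading term divides it; move -x^2 to the remainder.
  leading term xy^3: subtract (-1/4y^2)·f_1 from -3/2xy^3 + 5xy^2 - 5/2xy - 2x + 6y → 5xy^2 - 5/2xy - 2x - 3y^3 - 3/2y^2 + 6y
  leading term xy^2: subtract (5/6y)·f_1 from 5xy^2 - 5/2xy - 2x - 3y^3 - 3/2y^2 + 6y → -5/2xy - 2x - 3y^3 + 17/2y^2 + 11y
  leading term xy: subtract (-5/12)·f_1 from -5/2xy - 2x - 3y^3 + 17/2y^2 + 11y → -2x - 3y^3 + 17/2y^2 + 6y - 5/2
  leading term x: no divisor's leading term divides it; move -2x to the remainder.
  leading term y^3: no divisor's leading term divides it; move -3y^3 to the remainder.
  leading term y^2: no divisor's leading term divides it; move 17/2y^2 to the remainder.
  leading term y: no divisor's leading term divides it; move 6y to the remainder.
  leading term 1: no divisor's leading term divides it; move -5/2 to the remainder.
  remainder -x^2 - 2x - 3y^3 + 17/2y^2 + 6y - 5/2 ≠ 0; add g_3 = -x^2 - 2x - 3y^3 + 17/2y^2 + 6y - 5/2 to the basis.

S(f_1,g_3): lcm = x^2y. S = -4xy - x - 3y^4 + 17/2y^3 + 6y^2 - 5/2y.
  leading term xy: subtract (-2/3)·f_1 from -4xy - x - 3y^4 + 17/2y^3 + 6y^2 - 5/2y → -x - 3y^4 + 17/2y^3 + 6y^2 - 21/2y - 4
  leading term x: no divisor's leading term divides it; move -x to the remainder.
  leading term y^4: no divisor's leading term divides it; move -3y^4 to the remainder.
  leading term y^3: no divisor's leading term divides it; move 17/2y^3 to the remainder.
  leading term y^2: no divisor's leading term divides it; move 6y^2 to the remainder.
  leading term y: no divisor's leading term divides it; move -21/2y to the remainder.
  leading term 1: no divisor's leading term divides it; move -4 to the remainder.
  remainder -x - 3y^4 + 17/2y^3 + 6y^2 - 21/2y - 4 ≠ 0; add g_4 = -x - 3y^4 + 17/2y^3 + 6y^2 - 21/2y - 4 to the basis.

S(f_2,g_3): lcm = x^3. S = -3/2x^2y - 2x^2 - 3xy^3 + 10xy^2 + 4xy - 5/2x - 6.
  leading term x^2y: subtract (-1/4x)·f_1 from -3/2x^2y - 2x^2 - 3xy^3 + 10xy^2 + 4xy - 5/2x - 6 → -2x^2 - 3xy^3 + 10xy^2 + xy - 4x - 6
  leading term x^2: subtract (2)·g_3 from -2x^2 - 3xy^3 + 10xy^2 + xy - 4x - 6 → -3xy^3 + 10xy^2 + xy + 6y^3 - 17y^2 - 12y - 1
  leading term xy^3: subtract (-1/2y^2)·f_1 from -3xy^3 + 10xy^2 + xy + 6y^3 - 17y^2 - 12y - 1 → 10xy^2 + xy - 20y^2 - 12y - 1
  leading term xy^2: subtract (5/3y)·f_1 from 10xy^2 + xy - 20y^2 - 12y - 1 → xy - 2y - 1
  leading term xy: subtract (1/6)·f_1 from xy - 2y - 1 → 0
  remainder 0.

S(f_1,g_4): lcm = xy. S = -3y^5 + 17/2y^4 + 6y^3 - 21/2y^2 - 6y - 1.
  leading term y^5: no divisor's leading term divides it; move -3y^5 to the remainder.
  leading term y^4: no divisor's leading term divides it; move 17/2y^4 to the remainder.
  leading term y^3: no divisor's leading term divides it; move 6y^3 to the remainder.
  leading term y^2: no divisor's leading term divides it; move -21/2y^2 to the remainder.
  leading term y: no divisor's leading term divides it; move -6y to the remainder.
  leading term 1: no divisor's leading term divides it; move -1 to the remainder.
  remainder -3y^5 + 17/2y^4 + 6y^3 - 21/2y^2 - 6y - 1 ≠ 0; add g_5 = -3y^5 + 17/2y^4 + 6y^3 - 21/2y^2 - 6y - 1 to the basis.

S(f_2,g_4): lcm = x^3. S = -3x^2y^4 + 17/2x^2y^3 + 6x^2y^2 - 12x^2y - 4x^2 + 3/2xy^2 - 2xy - 6.
  leading term x^2y^4: subtract (-1/2xy^3)·f_1 from -3x^2y^4 + 17/2x^2y^3 + 6x^2y^2 - 12x^2y - 4x^2 + 3/2xy^2 - 2xy - 6 → 17/2x^2y^3 + 6x^2y^2 - 12x^2y - 4x^2 - 6xy^4 - 3xy^3 + 3/2xy^2 - 2xy - 6
  leading term x^2y^3: subtract (17/12xy^2)·f_1 from 17/2x^2y^3 + 6x^2y^2 - 12x^2y - 4x^2 - 6xy^4 - 3xy^3 + 3/2xy^2 - 2xy - 6 → 6x^2y^2 - 12x^2y - 4x^2 - 6xy^4 + 14xy^3 + 10xy^2 - 2xy - 6
  leading term x^2y^2: subtract (xy)·f_1 from 6x^2y^2 - 12x^2y - 4x^2 - 6xy^4 + 14xy^3 + 10xy^2 - 2xy - 6 → -12x^2y - 4x^2 - 6xy^4 + 14xy^3 + 22xy^2 + 4xy - 6
  leading term x^2y: subtract (-2x)·f_1 from -12x^2y - 4x^2 - 6xy^4 + 14xy^3 + 22xy^2 + 4xy - 6 → -4x^2 - 6xy^4 + 14xy^3 + 22xy^2 - 20xy - 12x - 6
  leading term x^2: subtract (4)·g_3 from -4x^2 - 6xy^4 + 14xy^3 + 22xy^2 - 20xy - 12x - 6 → -6xy^4 + 14xy^3 + 22xy^2 - 20xy - 4x + 12y^3 - 34y^2 - 24y + 4
  leading term xy^4: subtract (-y^3)·f_1 from -6xy^4 + 14xy^3 + 22xy^2 - 20xy - 4x + 12y^3 - 34y^2 - 24y + 4 → 14xy^3 + 22xy^2 - 20xy - 4x - 12y^4 + 6y^3 - 34y^2 - 24y + 4
  leading term xy^3: subtract (7/3y^2)·f_1 from 14xy^3 + 22xy^2 - 20xy - 4x - 12y^4 + 6y^3 - 34y^2 - 24y + 4 → 22xy^2 - 20xy - 4x - 12y^4 + 34y^3 - 20y^2 - 24y + 4
  leading term xy^2: subtract (11/3y)·f_1 from 22xy^2 - 20xy - 4x - 12y^4 + 34y^3 - 20y^2 - 24y + 4 → -20xy - 4x - 12y^4 + 34y^3 + 24y^2 - 2y + 4
  leading term xy: subtract (-10/3)·f_1 from -20xy - 4x - 12y^4 + 34y^3 + 24y^2 - 2y + 4 → -4x - 12y^4 + 34y^3 + 24y^2 - 42y - 16
  leading term x: subtract (4)·g_4 from -4x - 12y^4 + 34y^3 + 24y^2 - 42y - 16 → 0
  remainder 0.

S(g_3,g_4): lcm = x^2. S = -3xy^4 + 17/2xy^3 + 6xy^2 - 21/2xy - 2x + 3y^3 - 17/2y^2 - 6y + 5/2.
  leading term xy^4: subtract (-1/2y^3)·f_1 from -3xy^4 + 17/2xy^3 + 6xy^2 - 21/2xy - 2x + 3y^3 - 17/2y^2 - 6y + 5/2 → 17/2xy^3 + 6xy^2 - 21/2xy - 2x - 6y^4 - 17/2y^2 - 6y + 5/2
  leading term xy^3: subtract (17/12y^2)·f_1 from 17/2xy^3 + 6xy^2 - 21/2xy - 2x - 6y^4 - 17/2y^2 - 6y + 5/2 → 6xy^2 - 21/2xy - 2x - 6y^4 + 17y^3 - 6y + 5/2
  leading term xy^2: subtract (y)·f_1 from 6xy^2 - 21/2xy - 2x - 6y^4 + 17y^3 - 6y + 5/2 → -21/2xy - 2x - 6y^4 + 17y^3 + 12y^2 + 5/2
  leading term xy: subtract (-7/4)·f_1 from -21/2xy - 2x - 6y^4 + 17y^3 + 12y^2 + 5/2 → -2x - 6y^4 + 17y^3 + 12y^2 - 21y - 8
  leading term x: subtract (2)·g_4 from -2x - 6y^4 + 17y^3 + 12y^2 - 21y - 8 → 0
  remainder 0.

S(f_1,g_5): lcm = xy^5. S = 17/6xy^4 + 2xy^3 - 7/2xy^2 - 2xy - 1/3x - 2y^5 - y^4.
  leading term xy^4: subtract (17/36y^3)·f_1 from 17/6xy^4 + 2xy^3 - 7/2xy^2 - 2xy - 1/3x - 2y^5 - y^4 → 2xy^3 - 7/2xy^2 - 2xy - 1/3x - 2y^5 + 14/3y^4 + 17/6y^3
  leading term xy^3: subtract (1/3y^2)·f_1 from 2xy^3 - 7/2xy^2 - 2xy - 1/3x - 2y^5 + 14/3y^4 + 17/6y^3 → -7/2xy^2 - 2xy - 1/3x - 2y^5 + 14/3y^4 + 41/6y^3 + 2y^2
  leading term xy^2: subtract (-7/12y)·f_1 from -7/2xy^2 - 2xy - 1/3x - 2y^5 + 14/3y^4 + 41/6y^3 + 2y^2 → -2xy - 1/3x - 2y^5 + 14/3y^4 + 41/6y^3 - 5y^2 - 7/2y
  leading term xy: subtract (-1/3)·f_1 from -2xy - 1/3x - 2y^5 + 14/3y^4 + 41/6y^3 - 5y^2 - 7/2y → -1/3x - 2y^5 + 14/3y^4 + 41/6y^3 - 5y^2 - 15/2y - 2
  leading term x: subtract (1/3)·g_4 from -1/3x - 2y^5 + 14/3y^4 + 41/6y^3 - 5y^2 - 15/2y - 2 → -2y^5 + 17/3y^4 + 4y^3 - 7y^2 - 4y - 2/3
  leading term y^5: subtract (2/3)·g_5 from -2y^5 + 17/3y^4 + 4y^3 - 7y^2 - 4y - 2/3 → 0
  remainder 0.

S(f_2,g_5): leading monomials are coprime, so the S-polynomial reduces to 0 (Buchberger's first criterion).
S(g_3,g_5): leading monomials are coprime, so the S-polynomial reduces to 0 (Buchberger's first criterion).
S(g_4,g_5): leading monomials are coprime, so the S-polynomial reduces to 0 (Buchberger's first criterion).
Every S-polynomial of the final basis reduces to 0, so we have a Gröbner basis.
Inter-reduce: drop elements whose leading term is divisible by another's, tail-reduce, and make monic.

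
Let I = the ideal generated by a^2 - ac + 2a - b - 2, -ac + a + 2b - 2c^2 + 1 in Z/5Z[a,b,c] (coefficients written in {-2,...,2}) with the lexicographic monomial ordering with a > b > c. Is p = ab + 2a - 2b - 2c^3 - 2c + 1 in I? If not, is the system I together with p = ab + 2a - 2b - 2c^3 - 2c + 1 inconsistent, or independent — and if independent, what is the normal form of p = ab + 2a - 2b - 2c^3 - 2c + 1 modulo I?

ab + 2a - 2b - 2c^3 - 2c + 1 is independent of I; its normal form modulo I is bc - 2c.

First compute the reduced Gröbner basis of I by Buchberger's algorithm.
f_1 = a^2 - ac + 2a - b - 2, LT = a^2.
f_2 = -ac + a + 2b - 2c^2 + 1, LT = ac.

S(f_1,f_2): lcm = a^2c. S = a^2 + 2ab + 2ac^2 + 2ac + a - bc - 2c.
  leading term a^2: subtract (1)·f_1 from a^2 + 2ab + 2ac^2 + 2ac + a - bc - 2c → 2ab + 2ac^2 - 2ac - a - bc + b - 2c + 2
  leading term ab: no divisor's leading term divides it; move 2ab to the remainder.
  leading term ac^2: subtract (-2c)·f_2 from 2ac^2 - 2ac - a - bc + b - 2c + 2 → -a - 2bc + b + c^3 + 2
  leading term a: no divisor's leading term divides it; move -a to the remainder.
  leading term bc: no divisor's leading term divides it; move -2bc to the remainder.
  leading term b: no divisor's leading term divides it; move b to the remainder.
  leading term c^3: no divisor's leading term divides it; move c^3 to the remainder.
  leading term 1: no divisor's leading term divides it; move 2 to the remainder.
  remainder 2ab - a - 2bc + b + c^3 + 2 ≠ 0; add h_3 = 2ab - a - 2bc + b + c^3 + 2 to the basis.

S(f_1,h_3): lcm = a^2b. S = -2a^2 - ab + 2ac^3 - a - b^2 - 2b.
  leading term a^2: subtract (-2)·f_1 from -2a^2 - ab + 2ac^3 - a - b^2 - 2b → -ab + 2ac^3 - 2ac - 2a - b^2 + b + 1
  leading term ab: subtract (2)·h_3 from -ab + 2ac^3 - 2ac - 2a - b^2 + b + 1 → 2ac^3 - 2ac - b^2 - bc - b - 2c^3 + 2
  leading term ac^3: subtract (-2c^2)·f_2 from 2ac^3 - 2ac - b^2 - bc - b - 2c^3 + 2 → 2ac^2 - 2ac - b^2 - bc^2 - bc - b + c^4 - 2c^3 + 2c^2 + 2
  leading term ac^2: subtract (-2c)·f_2 from 2ac^2 - 2ac - b^2 - bc^2 - bc - b + c^4 - 2c^3 + 2c^2 + 2 → -b^2 - bc^2 - 2bc - b + c^4 - c^3 + 2c^2 + 2c + 2
  leading term b^2: no divisor's leading term divides it; move -b^2 to the remainder.
  leading term bc^2: no divisor's leading term divides it; move -bc^2 to the remainder.
  leading term bc: no divisor's leading term divides it; move -2bc to the remainder.
  leading term b: no divisor's leading term divides it; move -b to the remainder.
  leading term c^4: no divisor's leading term divides it; move c^4 to the remainder.
  leading term c^3: no divisor's leading term divides it; move -c^3 to the remainder.
  leading term c^2: no divisor's leading term divides it; move 2c^2 to the remainder.
  leading term c: no divisor's leading term divides it; move 2c to the remainder.
  leading term 1: no divisor's leading term divides it; move 2 to the remainder.
  remainder -b^2 - bc^2 - 2bc - b + c^4 - c^3 + 2c^2 + 2c + 2 ≠ 0; add h_4 = -b^2 - bc^2 - 2bc - b + c^4 - c^3 + 2c^2 + 2c + 2 to the basis.

The other S-polynomials (S(f_2,h_3), S(f_1,h_4), S(f_2,h_4), S(h_3,h_4)) all reduce to 0 modulo the current basis, so we have a Gröbner basis.
Inter-reduce: drop elements whose leading term is divisible by another's, tail-reduce, and make monic.
Reduced Gröbner basis: {a^2 + a + 2b + 2c^2 + 2, ab + 2a - bc - 2b - 2c^3 + 1, ac - a - 2b + 2c^2 - 1, b^2 + bc^2 + 2bc + b - c^4 + c^3 - 2c^2 - 2c - 2}.
Label its elements g_1 = a^2 + a + 2b + 2c^2 + 2, g_2 = ab + 2a - bc - 2b - 2c^3 + 1, g_3 = ac - a - 2b + 2c^2 - 1, g_4 = b^2 + bc^2 + 2bc + b - c^4 + c^3 - 2c^2 - 2c - 2.

Reduce p = ab + 2a - 2b - 2c^3 - 2c + 1 modulo G:
  leading term ab: subtract (1)·g_2 from ab + 2a - 2b - 2c^3 - 2c + 1 → bc - 2c
  leading term bc: no divisor's leading term divides it; move bc to the remainder.
  leading term c: no divisor's leading term divides it; move -2c to the remainder.
  normal form = bc - 2c.
The normal form is nonzero, so p ∉ I. Since p minus its normal form lies in I, I + (p) = I + (r) where r = bc - 2c; decide whether this ideal is the whole ring.
Run Buchberger on G together with r (pairs among the g_i already reduce to 0 since G is a Gröbner basis):
g_1 = a^2 + a + 2b + 2c^2 + 2, LT = a^2.
g_2 = ab + 2a - bc - 2b - 2c^3 + 1, LT = ab.
g_3 = ac - a - 2b + 2c^2 - 1, LT = ac.
g_4 = b^2 + bc^2 + 2bc + b - c^4 + c^3 - 2c^2 - 2c - 2, LT = b^2.
r = bc - 2c, LT = bc.

S(g_2,r): lcm = abc. S = -ac - bc^2 - 2bc - 2c^4 + c.
  leading term ac: subtract (-1)·g_3 from -ac - bc^2 - 2bc - 2c^4 + c → -a - bc^2 - 2bc - 2b - 2c^4 + 2c^2 + c - 1
  leading term a: no divisor's leading term divides it; move -a to the remainder.
  leading term bc^2: subtract (-c)·r from -bc^2 - 2bc - 2b - 2c^4 + 2c^2 + c - 1 → -2bc - 2b - 2c^4 + c - 1
  leading term bc: subtract (-2)·r from -2bc - 2b - 2c^4 + c - 1 → -2b - 2c^4 + 2c - 1
  leading term b: no divisor's leading term divides it; move -2b to the remainder.
  leading term c^4: no divisor's leading term divides it; move -2c^4 to the remainder.
  leading term c: no divisor's leading term divides it; move 2c to the remainder.
  leading term 1: no divisor's leading term divides it; move -1 to the remainder.
  remainder -a - 2b - 2c^4 + 2c - 1 ≠ 0; add m_6 = -a - 2b - 2c^4 + 2c - 1 to the basis.

S(g_4,r): lcm = b^2c. S = bc^3 + 2bc^2 - 2bc - c^5 + c^4 - 2c^3 - 2c^2 - 2c.
  leading term bc^3: subtract (c^2)·r from bc^3 + 2bc^2 - 2bc - c^5 + c^4 - 2c^3 - 2c^2 - 2c → 2bc^2 - 2bc - c^5 + c^4 - 2c^2 - 2c
  leading term bc^2: subtract (2c)·r from 2bc^2 - 2bc - c^5 + c^4 - 2c^2 - 2c → -2bc - c^5 + c^4 + 2c^2 - 2c
  leading term bc: subtract (-2)·r from -2bc - c^5 + c^4 + 2c^2 - 2c → -c^5 + c^4 + 2c^2 - c
  leading term c^5: no divisor's leading term divides it; move -c^5 to the remainder.
  leading term c^4: no divisor's leading term divides it; move c^4 to the remainder.
  leading term c^2: no divisor's leading term divides it; move 2c^2 to the remainder.
  leading term c: no divisor's leading term divides it; move -c to the remainder.
  remainder -c^5 + c^4 + 2c^2 - c ≠ 0; add m_7 = -c^5 + c^4 + 2c^2 - c to the basis.

The other S-polynomials (S(g_1,g_2), S(g_1,g_3), S(g_1,g_4), S(g_1,r), S(g_2,g_3), S(g_2,g_4), S(g_3,g_4), S(g_3,r), S(g_1,m_6), S(g_2,m_6), S(g_3,m_6), S(g_4,m_6), S(r,m_6), S(g_1,m_7), S(g_2,m_7), S(g_3,m_7), S(g_4,m_7), S(r,m_7), S(m_6,m_7)) all reduce to 0 modulo the current basis, so we have a Gröbner basis.
Inter-reduce: drop elements whose leading term is divisible by another's, tail-reduce, and make monic.
Reduced Gröbner basis: {a + 2b + 2c^4 - 2c + 1, b^2 + b - c^4 + c^3 + 2c - 2, bc - 2c, c^5 - c^4 - 2c^2 + c}.
The reduced Gröbner basis of I + (p) is {a + 2b + 2c^4 - 2c + 1, b^2 + b - c^4 + c^3 + 2c - 2, bc - 2c, c^5 - c^4 - 2c^2 + c} ≠ {1}, a proper ideal, so the enlarged system stays consistent: p is independent of I, with normal form bc - 2c.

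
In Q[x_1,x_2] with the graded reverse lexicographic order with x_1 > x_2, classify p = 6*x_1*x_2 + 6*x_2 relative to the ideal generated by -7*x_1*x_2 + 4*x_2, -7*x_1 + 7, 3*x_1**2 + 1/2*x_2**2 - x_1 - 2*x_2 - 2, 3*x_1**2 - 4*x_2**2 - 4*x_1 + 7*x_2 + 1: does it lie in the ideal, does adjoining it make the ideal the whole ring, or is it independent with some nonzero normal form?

First compute the reduced Gröbner basis of I by Buchberger's algorithm.
f_1 = -7*x_1*x_2 + 4*x_2, LT = x_1*x_2.
f_2 = -7*x_1 + 7, LT = x_1.
f_3 = 3*x_1**2 + 1/2*x_2**2 - x_1 - 2*x_2 - 2, LT = x_1**2.
f_4 = 3*x_1**2 - 4*x_2**2 - 4*x_1 + 7*x_2 + 1, LT = x_1**2.

S(f_1,f_2): lcm = x_1*x_2. S = 3/7*x_2.
  leading term x_2: no divisor's leading term divides it; move 3/7*x_2 to the remainder.
  remainder 3/7*x_2 ≠ 0; add h_5 = 3/7*x_2 to the basis.

The other S-polynomials (S(f_1,f_3), S(f_1,f_4), S(f_2,f_3), S(f_2,f_4), S(f_3,f_4), S(f_1,h_5), S(f_2,h_5), S(f_3,h_5), S(f_4,h_5)) all reduce to 0 modulo the current basis, so we have a Gröbner basis.
Inter-reduce: drop elements whose leading term is divisible by another's, tail-reduce, and make monic.
Reduced Gröbner basis: {x_1 - 1, x_2}.
Label its elements g_1 = x_1 - 1, g_2 = x_2.

Reduce p = 6*x_1*x_2 + 6*x_2 modulo G:
  leading term x_1*x_2: subtract (6*x_2)·g_1 from 6*x_1*x_2 + 6*x_2 → 12*x_2
  leading term x_2: subtract (12)·g_2 from 12*x_2 → 0
  normal form = 0.
Since the normal form is 0, p ∈ I.

6*x_1*x_2 + 6*x_2 lies in I (it reduces to 0).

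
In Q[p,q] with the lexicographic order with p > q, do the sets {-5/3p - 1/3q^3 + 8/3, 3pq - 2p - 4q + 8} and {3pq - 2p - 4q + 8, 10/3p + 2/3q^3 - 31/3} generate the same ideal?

For a fixed monomial order, each ideal has a unique reduced Gröbner basis; comparing bases decides equality.
Buchberger on the first generating set:
f_1 = -5/3p - 1/3q^3 + 8/3, LT = p.
f_2 = 3pq - 2p - 4q + 8, LT = pq.

S(f_1,f_2): lcm = pq. S = 2/3p + 1/5q^4 - 4/15q - 8/3.
  leading term p: subtract (-2/5)·f_1 from 2/3p + 1/5q^4 - 4/15q - 8/3 → 1/5q^4 - 2/15q^3 - 4/15q - 8/5
  leading term q^4: no divisor's leading term divides it; move 1/5q^4 to the remainder.
  leading term q^3: no divisor's leading term divides it; move -2/15q^3 to the remainder.
  leading term q: no divisor's leading term divides it; move -4/15q to the remainder.
  leading term 1: no divisor's leading term divides it; move -8/5 to the remainder.
  remainder 1/5q^4 - 2/15q^3 - 4/15q - 8/5 ≠ 0; add g_3 = 1/5q^4 - 2/15q^3 - 4/15q - 8/5 to the basis.

The other S-polynomials (S(f_1,g_3), S(f_2,g_3)) all reduce to 0 modulo the current basis, so we have a Gröbner basis.
Inter-reduce: drop elements whose leading term is divisible by another's, tail-reduce, and make monic.
Reduced Gröbner basis: {p + 1/5q^3 - 8/5, q^4 - 2/3q^3 - 4/3q - 8}.

Buchberger on the second generating set:
h_1 = 3pq - 2p - 4q + 8, LT = pq.
h_2 = 10/3p + 2/3q^3 - 31/3, LT = p.

S(h_1,h_2): lcm = pq. S = -2/3p - 1/5q^4 + 53/30q + 8/3.
  leading term p: subtract (-1/5)·h_2 from -2/3p - 1/5q^4 + 53/30q + 8/3 → -1/5q^4 + 2/15q^3 + 53/30q + 3/5
  leading term q^4: no divisor's leading term divides it; move -1/5q^4 to the remainder.
  leading term q^3: no divisor's leading term divides it; move 2/15q^3 to the remainder.
  leading term q: no divisor's leading term divides it; move 53/30q to the remainder.
  leading term 1: no divisor's leading term divides it; move 3/5 to the remainder.
  remainder -1/5q^4 + 2/15q^3 + 53/30q + 3/5 ≠ 0; add k_3 = -1/5q^4 + 2/15q^3 + 53/30q + 3/5 to the basis.

The other S-polynomials (S(h_1,k_3), S(h_2,k_3)) all reduce to 0 modulo the current basis, so we have a Gröbner basis.
Inter-reduce: drop elements whose leading term is divisible by another's, tail-reduce, and make monic.
Reduced Gröbner basis: {p + 1/5q^3 - 31/10, q^4 - 2/3q^3 - 53/6q - 3}.

Since the reduced bases disagree, the two ideals are not the same.

No, the ideals differ.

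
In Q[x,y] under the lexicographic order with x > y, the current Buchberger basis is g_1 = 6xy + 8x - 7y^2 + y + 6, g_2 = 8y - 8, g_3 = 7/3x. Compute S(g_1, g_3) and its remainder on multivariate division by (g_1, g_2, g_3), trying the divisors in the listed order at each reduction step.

lcm(LM(g_1), LM(g_3)) = xy.
S = (lcm/LT(g_1))·g_1 − (lcm/LT(g_3))·g_3 = 4/3x - 7/6y^2 + 1/6y + 1.
Reduce S modulo (g_1, g_2, g_3) in that order:
  leading term x: subtract (4/7)·g_3 from 4/3x - 7/6y^2 + 1/6y + 1 → -7/6y^2 + 1/6y + 1
  leading term y^2: subtract (-7/48y)·g_2 from -7/6y^2 + 1/6y + 1 → -y + 1
  leading term y: subtract (-1/8)·g_2 from -y + 1 → 0
The remainder is 0, so this S-polynomial contributes no new basis element.

S(g_1, g_3) = 4/3x - 7/6y^2 + 1/6y + 1; remainder on division = 0.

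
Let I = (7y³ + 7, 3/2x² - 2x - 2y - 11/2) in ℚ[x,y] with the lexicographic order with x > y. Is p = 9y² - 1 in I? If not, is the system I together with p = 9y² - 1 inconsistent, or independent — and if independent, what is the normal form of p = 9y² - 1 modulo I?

First compute the reduced Gröbner basis of I by Buchberger's algorithm.
f_1 = 7y³ + 7, LT = y³.
f_2 = 3/2x² - 2x - 2y - 11/2, LT = x².

The S-polynomials (S(f_1,f_2)) all reduce to 0 modulo the current basis, so we have a Gröbner basis.
Inter-reduce: drop elements whose leading term is divisible by another's, tail-reduce, and make monic.
Reduced Gröbner basis: {x² - 4/3x - 4/3y - 11/3, y³ + 1}.
Label its elements g_1 = x² - 4/3x - 4/3y - 11/3, g_2 = y³ + 1.

Reduce p = 9y² - 1 modulo G:
  leading term y²: no divisor's leading term divides it; move 9y² to the remainder.
  leading term 1: no divisor's leading term divides it; move -1 to the remainder.
  normal form = 9y² - 1.
The normal form is nonzero, so p ∉ I. Since p minus its normal form lies in I, I + (p) = I + (r) where r = 9y² - 1; decide whether this ideal is the whole ring.
Run Buchberger on G together with r (pairs among the g_i already reduce to 0 since G is a Gröbner basis):
g_1 = x² - 4/3x - 4/3y - 11/3, LT = x².
g_2 = y³ + 1, LT = y³.
r = 9y² - 1, LT = y².

S(g_2,r): lcm = y³. S = 1/9y + 1.
  leading term y: no divisor's leading term divides it; move 1/9y to the remainder.
  leading term 1: no divisor's leading term divides it; move 1 to the remainder.
  remainder 1/9y + 1 ≠ 0; add m_4 = 1/9y + 1 to the basis.

S(r,m_4): lcm = y². S = -9y - 1/9.
  leading term y: subtract (-81)·m_4 from -9y - 1/9 → 728/9
  leading term 1: no divisor's leading term divides it; move 728/9 to the remainder.
  remainder 728/9 ≠ 0; add m_5 = 728/9 to the basis.

The other S-polynomials (S(g_1,g_2), S(g_1,r), S(g_1,m_4), S(g_2,m_4), S(g_1,m_5), S(g_2,m_5), S(r,m_5), S(m_4,m_5)) all reduce to 0 modulo the current basis, so we have a Gröbner basis.
Inter-reduce: drop elements whose leading term is divisible by another's, tail-reduce, and make monic.
Reduced Gröbner basis: {1}.
The reduced Gröbner basis of I + (p) is {1}: the ideal is the whole ring, so the enlarged system has no common solution — adjoining p is inconsistent.

The remainder on division by a Gröbner basis is unique — it is the normal form.

Adjoining 9y² - 1 makes the ideal the whole ring: the system is inconsistent.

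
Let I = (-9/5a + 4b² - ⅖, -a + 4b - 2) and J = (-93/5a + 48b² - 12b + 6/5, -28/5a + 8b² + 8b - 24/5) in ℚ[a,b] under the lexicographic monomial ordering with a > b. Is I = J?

Yes, the ideals are equal.

Two ideals are equal iff their reduced Gröbner bases coincide (the reduced basis is unique for a fixed ordering).
Buchberger on the first generating set:
f_1 = -9/5a + 4b² - ⅖, LT = a.
f_2 = -a + 4b - 2, LT = a.

S(f_1,f_2): lcm = a. S = -20/9b² + 4b - 16/9.
  reduce S modulo (f_1, f_2):
  remainder -20/9b² + 4b - 16/9 ≠ 0; add g_3 = -20/9b² + 4b - 16/9 to the basis.

The other S-polynomials (S(f_1,g_3), S(f_2,g_3)) all reduce to 0 modulo the current basis, so we have a Gröbner basis.
Inter-reduce: drop elements whose leading term is divisible by another's, tail-reduce, and make monic.
Reduced Gröbner basis: {a - 4b + 2, b² - 9/5b + ⅘}.

Buchberger on the second generating set:
h_1 = -93/5a + 48b² - 12b + 6/5, LT = a.
h_2 = -28/5a + 8b² + 8b - 24/5, LT = a.

S(h_1,h_2): lcm = a. S = -250/217b² + 450/217b - 200/217.
  reduce S modulo (h_1, h_2):
  remainder -250/217b² + 450/217b - 200/217 ≠ 0; add k_3 = -250/217b² + 450/217b - 200/217 to the basis.

The other S-polynomials (S(h_1,k_3), S(h_2,k_3)) all reduce to 0 modulo the current basis, so we have a Gröbner basis.
Inter-reduce: drop elements whose leading term is divisible by another's, tail-reduce, and make monic.
Reduced Gröbner basis: {a - 4b + 2, b² - 9/5b + ⅘}.

The two bases agree; hence the ideals are identical.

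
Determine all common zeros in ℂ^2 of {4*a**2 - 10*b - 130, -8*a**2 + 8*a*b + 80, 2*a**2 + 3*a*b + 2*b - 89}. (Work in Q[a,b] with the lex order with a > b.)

Compute a lex Gröbner basis by Buchberger's algorithm.
f_1 = 4*a**2 - 10*b - 130, LT = a**2.
f_2 = -8*a**2 + 8*a*b + 80, LT = a**2.
f_3 = 2*a**2 + 3*a*b + 2*b - 89, LT = a**2.

S(f_1,f_2): lcm = a**2. S = a*b - 5/2*b - 45/2.
  leading term a*b: no divisor's leading term divides it; move a*b to the remainder.
  leading term b: no divisor's leading term divides it; move -5/2*b to the remainder.
  leading term 1: no divisor's leading term divides it; move -45/2 to the remainder.
  remainder a*b - 5/2*b - 45/2 ≠ 0; add h_4 = a*b - 5/2*b - 45/2 to the basis.

S(f_1,f_3): lcm = a**2. S = -3/2*a*b - 7/2*b + 12.
  leading term a*b: subtract (-3/2)·h_4 from -3/2*a*b - 7/2*b + 12 → -29/4*b - 87/4
  leading term b: no divisor's leading term divides it; move -29/4*b to the remainder.
  leading term 1: no divisor's leading term divides it; move -87/4 to the remainder.
  remainder -29/4*b - 87/4 ≠ 0; add h_5 = -29/4*b - 87/4 to the basis.

S(f_1,h_4): lcm = a**2*b. S = 5/2*a*b + 45/2*a - 5/2*b**2 - 65/2*b.
  leading term a*b: subtract (5/2)·h_4 from 5/2*a*b + 45/2*a - 5/2*b**2 - 65/2*b → 45/2*a - 5/2*b**2 - 105/4*b + 225/4
  leading term a: no divisor's leading term divides it; move 45/2*a to the remainder.
  leading term b**2: subtract (10/29*b)·h_5 from -5/2*b**2 - 105/4*b + 225/4 → -75/4*b + 225/4
  leading term b: subtract (75/29)·h_5 from -75/4*b + 225/4 → 225/2
  leading term 1: no divisor's leading term divides it; move 225/2 to the remainder.
  remainder 45/2*a + 225/2 ≠ 0; add h_6 = 45/2*a + 225/2 to the basis.

The other S-polynomials (S(f_2,f_3), S(f_2,h_4), S(f_3,h_4), S(f_1,h_5), S(f_2,h_5), S(f_3,h_5), S(h_4,h_5), S(f_1,h_6), S(f_2,h_6), S(f_3,h_6), S(h_4,h_6), S(h_5,h_6)) all reduce to 0 modulo the current basis, so we have a Gröbner basis.
Inter-reduce: drop elements whose leading term is divisible by another's, tail-reduce, and make monic.
Reduced Gröbner basis: {a + 5, b + 3}.

The lex basis is triangular: the last element involves only b. Solving b + 3 = 0 gives b ∈ {-3}; substituting each value into the earlier elements determines the remaining variables.
  b = -3: the earlier basis element becomes a + 5 = 0, giving a = -5 — point (-5, -3).
Substituting each solution back into the original system confirms all equations vanish.
This is the nonlinear analogue of row-reducing a linear system.

{(-5, -3)}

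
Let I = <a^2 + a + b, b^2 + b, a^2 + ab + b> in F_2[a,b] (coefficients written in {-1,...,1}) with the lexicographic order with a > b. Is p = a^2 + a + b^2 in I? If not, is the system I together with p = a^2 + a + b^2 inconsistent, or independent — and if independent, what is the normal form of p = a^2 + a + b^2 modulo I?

a^2 + a + b^2 lies in I (it reduces to 0).

First compute the reduced Gröbner basis of I by Buchberger's algorithm.
f_1 = a^2 + a + b, LT = a^2.
f_2 = b^2 + b, LT = b^2.
f_3 = a^2 + ab + b, LT = a^2.

S(f_1,f_3): lcm = a^2. S = ab + a.
  reduce S modulo (f_1, f_2, f_3):
  remainder ab + a ≠ 0; add h_4 = ab + a to the basis.

The other S-polynomials (S(f_1,f_2), S(f_2,f_3), S(f_1,h_4), S(f_2,h_4), S(f_3,h_4)) all reduce to 0 modulo the current basis, so we have a Gröbner basis.
Inter-reduce: drop elements whose leading term is divisible by another's, tail-reduce, and make monic.
Reduced Gröbner basis: {a^2 + a + b, ab + a, b^2 + b}.
Label its elements g_1 = a^2 + a + b, g_2 = ab + a, g_3 = b^2 + b.

Reduce p = a^2 + a + b^2 modulo G:
  leading term a^2: subtract (1)·g_1 from a^2 + a + b^2 → b^2 + b
  leading term b^2: subtract (1)·g_3 from b^2 + b → 0
  normal form = 0.
Since the normal form is 0, p ∈ I.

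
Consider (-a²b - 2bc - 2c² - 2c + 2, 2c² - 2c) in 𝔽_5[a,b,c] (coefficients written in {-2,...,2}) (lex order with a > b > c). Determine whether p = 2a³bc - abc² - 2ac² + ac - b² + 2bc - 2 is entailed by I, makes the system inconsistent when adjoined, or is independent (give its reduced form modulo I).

First compute the reduced Gröbner basis of I by Buchberger's algorithm.
f_1 = -a²b - 2bc - 2c² - 2c + 2, LT = a²b.
f_2 = 2c² - 2c, LT = c².

The S-polynomials (S(f_1,f_2)) all reduce to 0 modulo the current basis, so we have a Gröbner basis.
Inter-reduce: drop elements whose leading term is divisible by another's, tail-reduce, and make monic.
Reduced Gröbner basis: {a²b + 2bc - c - 2, c² - c}.
Label its elements g_1 = a²b + 2bc - c - 2, g_2 = c² - c.

Reduce p = 2a³bc - abc² - 2ac² + ac - b² + 2bc - 2 modulo G:
  leading term a³bc: subtract (2ac)·g_1 from 2a³bc - abc² - 2ac² + ac - b² + 2bc - 2 → -b² + 2bc - 2
  leading term b²: no divisor's leading term divides it; move -b² to the remainder.
  leading term bc: no divisor's leading term divides it; move 2bc to the remainder.
  leading term 1: no divisor's leading term divides it; move -2 to the remainder.
  normal form = -b² + 2bc - 2.
The normal form is nonzero, so p ∉ I. Since p minus its normal form lies in I, I + (p) = I + (r) where r = -b² + 2bc - 2; decide whether this ideal is the whole ring.
Run Buchberger on G together with r (pairs among the g_i already reduce to 0 since G is a Gröbner basis):
g_1 = a²b + 2bc - c - 2, LT = a²b.
g_2 = c² - c, LT = c².
r = -b² + 2bc - 2, LT = b².

S(g_1,r): lcm = a²b². S = 2a²bc - 2a² + 2b²c - bc - 2b.
  leading term a²bc: subtract (2c)·g_1 from 2a²bc - 2a² + 2b²c - bc - 2b → -2a² + 2b²c + bc² - bc - 2b + 2c² - c
  leading term a²: no divisor's leading term divides it; move -2a² to the remainder.
  leading term b²c: subtract (-2c)·r from 2b²c + bc² - bc - 2b + 2c² - c → -bc - 2b + 2c²
  leading term bc: no divisor's leading term divides it; move -bc to the remainder.
  leading term b: no divisor's leading term divides it; move -2b to the remainder.
  leading term c²: subtract (2)·g_2 from 2c² → 2c
  leading term c: no divisor's leading term divides it; move 2c to the remainder.
  remainder -2a² - bc - 2b + 2c ≠ 0; add m_4 = -2a² - bc - 2b + 2c to the basis.

The other S-polynomials (S(g_1,g_2), S(g_2,r), S(g_1,m_4), S(g_2,m_4), S(r,m_4)) all reduce to 0 modulo the current basis, so we have a Gröbner basis.
Inter-reduce: drop elements whose leading term is divisible by another's, tail-reduce, and make monic.
Reduced Gröbner basis: {a² - 2bc + b - c, b² - 2bc + 2, c² - c}.
The reduced Gröbner basis of I + (p) is {a² - 2bc + b - c, b² - 2bc + 2, c² - c} ≠ {1}, a proper ideal, so the enlarged system stays consistent: p is independent of I, with normal form -b² + 2bc - 2.

2a³bc - abc² - 2ac² + ac - b² + 2bc - 2 is independent of I; its normal form modulo I is -b² + 2bc - 2.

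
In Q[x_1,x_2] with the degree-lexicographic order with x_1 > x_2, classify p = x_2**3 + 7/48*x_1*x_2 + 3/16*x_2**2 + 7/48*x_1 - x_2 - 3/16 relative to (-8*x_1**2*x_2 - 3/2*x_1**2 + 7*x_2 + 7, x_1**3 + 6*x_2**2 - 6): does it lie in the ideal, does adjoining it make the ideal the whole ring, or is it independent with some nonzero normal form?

x_2**3 + 7/48*x_1*x_2 + 3/16*x_2**2 + 7/48*x_1 - x_2 - 3/16 lies in I (it reduces to 0).

First compute the reduced Gröbner basis of I by Buchberger's algorithm.
f_1 = -8*x_1**2*x_2 - 3/2*x_1**2 + 7*x_2 + 7, LT = x_1**2*x_2.
f_2 = x_1**3 + 6*x_2**2 - 6, LT = x_1**3.

S(f_1,f_2): lcm = x_1**3*x_2. S = 3/16*x_1**3 - 6*x_2**3 - 7/8*x_1*x_2 - 7/8*x_1 + 6*x_2.
  reduce S modulo (f_1, f_2):
  remainder -6*x_2**3 - 7/8*x_1*x_2 - 9/8*x_2**2 - 7/8*x_1 + 6*x_2 + 9/8 ≠ 0; add h_3 = -6*x_2**3 - 7/8*x_1*x_2 - 9/8*x_2**2 - 7/8*x_1 + 6*x_2 + 9/8 to the basis.

The other S-polynomials (S(f_1,h_3), S(f_2,h_3)) all reduce to 0 modulo the current basis, so we have a Gröbner basis.
Inter-reduce: drop elements whose leading term is divisible by another's, tail-reduce, and make monic.
Reduced Gröbner basis: {x_1**3 + 6*x_2**2 - 6, x_1**2*x_2 + 3/16*x_1**2 - 7/8*x_2 - 7/8, x_2**3 + 7/48*x_1*x_2 + 3/16*x_2**2 + 7/48*x_1 - x_2 - 3/16}.
Label its elements g_1 = x_1**3 + 6*x_2**2 - 6, g_2 = x_1**2*x_2 + 3/16*x_1**2 - 7/8*x_2 - 7/8, g_3 = x_2**3 + 7/48*x_1*x_2 + 3/16*x_2**2 + 7/48*x_1 - x_2 - 3/16.

Reduce p = x_2**3 + 7/48*x_1*x_2 + 3/16*x_2**2 + 7/48*x_1 - x_2 - 3/16 modulo G:
  leading term x_2**3: subtract (1)·g_3 from x_2**3 + 7/48*x_1*x_2 + 3/16*x_2**2 + 7/48*x_1 - x_2 - 3/16 → 0
  normal form = 0.
Since the normal form is 0, p ∈ I.

Ideal membership is decidable via reduction modulo a Gröbner basis.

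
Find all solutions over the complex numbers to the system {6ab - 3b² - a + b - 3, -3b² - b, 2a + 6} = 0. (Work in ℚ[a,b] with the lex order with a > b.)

Compute a lex Gröbner basis by Buchberger's algorithm.
f_1 = 6ab - a - 3b² + b - 3, LT = ab.
f_2 = -3b² - b, LT = b².
f_3 = 2a + 6, LT = a.

S(f_1,f_2): lcm = ab². S = -½ab - ½b³ + ⅙b² - ½b.
  reduce S modulo (f_1, f_2, f_3):
  remainder -4/9b ≠ 0; add h_4 = -4/9b to the basis.

The other S-polynomials (S(f_1,f_3), S(f_2,f_3), S(f_1,h_4), S(f_2,h_4), S(f_3,h_4)) all reduce to 0 modulo the current basis, so we have a Gröbner basis.
Inter-reduce: drop elements whose leading term is divisible by another's, tail-reduce, and make monic.
Reduced Gröbner basis: {a + 3, b}.

The lex basis is triangular: the last element involves only b. Solving b = 0 gives b ∈ {0}; substituting each value into the earlier elements determines the remaining variables.
  b = 0: the earlier basis element becomes a + 3 = 0, giving a = -3 — point (-3, 0).
A lex Gröbner basis triangularizes the system, enabling back-substitution.

{(-3, 0)}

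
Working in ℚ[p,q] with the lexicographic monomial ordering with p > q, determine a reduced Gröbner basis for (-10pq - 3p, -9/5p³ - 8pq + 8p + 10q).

f_1 = -10pq - 3p, LT = pq.
f_2 = -9/5p³ - 8pq + 8p + 10q, LT = p³.

S(f_1,f_2): lcm = p³q. S = 3/10p³ - 40/9pq² + 40/9pq + 50/9q².
  leading term p³: subtract (-⅙)·f_2 from 3/10p³ - 40/9pq² + 40/9pq + 50/9q² → -40/9pq² + 28/9pq + 4/3p + 50/9q² + 5/3q
  leading term pq²: subtract (4/9q)·f_1 from -40/9pq² + 28/9pq + 4/3p + 50/9q² + 5/3q → 40/9pq + 4/3p + 50/9q² + 5/3q
  leading term pq: subtract (-4/9)·f_1 from 40/9pq + 4/3p + 50/9q² + 5/3q → 50/9q² + 5/3q
  leading term q²: no divisor's leading term divides it; move 50/9q² to the remainder.
  leading term q: no divisor's leading term divides it; move 5/3q to the remainder.
  remainder 50/9q² + 5/3q ≠ 0; add g_3 = 50/9q² + 5/3q to the basis.

The other S-polynomials (S(f_1,g_3), S(f_2,g_3)) all reduce to 0 modulo the current basis, so we have a Gröbner basis.

G = {p³ - 52/9p - 50/9q, pq + 3/10p, q² + 3/10q}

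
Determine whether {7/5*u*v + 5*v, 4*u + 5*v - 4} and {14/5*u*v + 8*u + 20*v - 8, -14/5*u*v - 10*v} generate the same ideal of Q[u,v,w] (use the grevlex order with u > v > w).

For a fixed monomial order, each ideal has a unique reduced Gröbner basis; comparing bases decides equality.
Buchberger on the first generating set:
f_1 = 7/5*u*v + 5*v, LT = u*v.
f_2 = 4*u + 5*v - 4, LT = u.

S(f_1,f_2): lcm = u*v. S = -5/4*v**2 + 32/7*v.
  leading term v**2: no divisor's leading term divides it; move -5/4*v**2 to the remainder.
  leading term v: no divisor's leading term divides it; move 32/7*v to the remainder.
  remainder -5/4*v**2 + 32/7*v ≠ 0; add g_3 = -5/4*v**2 + 32/7*v to the basis.

The other S-polynomials (S(f_1,g_3), S(f_2,g_3)) all reduce to 0 modulo the current basis, so we have a Gröbner basis.
Inter-reduce: drop elements whose leading term is divisible by another's, tail-reduce, and make monic.
Reduced Gröbner basis: {v**2 - 128/35*v, u + 5/4*v - 1}.

Buchberger on the second generating set:
h_1 = 14/5*u*v + 8*u + 20*v - 8, LT = u*v.
h_2 = -14/5*u*v - 10*v, LT = u*v.

S(h_1,h_2): lcm = u*v. S = 20/7*u + 25/7*v - 20/7.
  leading term u: no divisor's leading term divides it; move 20/7*u to the remainder.
  leading term v: no divisor's leading term divides it; move 25/7*v to the remainder.
  leading term 1: no divisor's leading term divides it; move -20/7 to the remainder.
  remainder 20/7*u + 25/7*v - 20/7 ≠ 0; add k_3 = 20/7*u + 25/7*v - 20/7 to the basis.

S(h_1,k_3): lcm = u*v. S = -5/4*v**2 + 20/7*u + 57/7*v - 20/7.
  leading term v**2: no divisor's leading term divides it; move -5/4*v**2 to the remainder.
  leading term u: subtract (1)·k_3 from 20/7*u + 57/7*v - 20/7 → 32/7*v
  leading term v: no divisor's leading term divides it; move 32/7*v to the remainder.
  remainder -5/4*v**2 + 32/7*v ≠ 0; add k_4 = -5/4*v**2 + 32/7*v to the basis.

The other S-polynomials (S(h_2,k_3), S(h_1,k_4), S(h_2,k_4), S(k_3,k_4)) all reduce to 0 modulo the current basis, so we have a Gröbner basis.
Inter-reduce: drop elements whose leading term is divisible by another's, tail-reduce, and make monic.
Reduced Gröbner basis: {v**2 - 128/35*v, u + 5/4*v - 1}.

The two bases agree; hence the ideals are identical.

Yes, the ideals are equal.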